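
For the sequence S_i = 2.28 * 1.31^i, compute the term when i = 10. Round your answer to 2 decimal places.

S_10 = 2.28 * 1.31^10 ≈ 2.28 * 14.88377 ≈ 33.93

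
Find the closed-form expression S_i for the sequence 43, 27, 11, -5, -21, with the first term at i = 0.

Check differences: 27 - 43 = -16
11 - 27 = -16
Common difference d = -16.
First term a = 43.
Formula: S_i = 43 - 16*i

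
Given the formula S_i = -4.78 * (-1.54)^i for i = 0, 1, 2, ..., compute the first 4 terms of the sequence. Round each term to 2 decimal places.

This is a geometric sequence.
i=0: S_0 = -4.78 * (-1.54)^0 = -4.78
i=1: S_1 = -4.78 * (-1.54)^1 ≈ 7.36
i=2: S_2 = -4.78 * (-1.54)^2 ≈ -11.34
i=3: S_3 = -4.78 * (-1.54)^3 ≈ 17.46
The first 4 terms are: [-4.78, 7.36, -11.34, 17.46]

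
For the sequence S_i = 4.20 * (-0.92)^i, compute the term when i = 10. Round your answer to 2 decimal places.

S_10 = 4.2 * (-0.92)^10 ≈ 4.2 * 0.4344 ≈ 1.82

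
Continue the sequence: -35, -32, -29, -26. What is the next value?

Differences: -32 - -35 = 3
This is an arithmetic sequence with common difference d = 3.
Next term = -26 + 3 = -23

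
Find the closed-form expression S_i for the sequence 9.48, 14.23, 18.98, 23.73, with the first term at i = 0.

Check differences: 14.23 - 9.48 = 4.75
18.98 - 14.23 = 4.75
Common difference d = 4.75.
First term a = 9.48.
Formula: S_i = 9.48 + 4.75*i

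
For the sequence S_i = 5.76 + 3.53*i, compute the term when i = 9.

S_9 = 5.76 + 3.53*9 = 5.76 + 31.77 = 37.53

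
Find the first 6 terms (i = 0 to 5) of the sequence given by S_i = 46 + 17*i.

This is an arithmetic sequence.
i=0: S_0 = 46 + 17*0 = 46
i=1: S_1 = 46 + 17*1 = 63
i=2: S_2 = 46 + 17*2 = 80
i=3: S_3 = 46 + 17*3 = 97
i=4: S_4 = 46 + 17*4 = 114
i=5: S_5 = 46 + 17*5 = 131
The first 6 terms are: [46, 63, 80, 97, 114, 131]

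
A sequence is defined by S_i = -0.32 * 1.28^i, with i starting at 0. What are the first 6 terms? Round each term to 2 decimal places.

This is a geometric sequence.
i=0: S_0 = -0.32 * 1.28^0 = -0.32
i=1: S_1 = -0.32 * 1.28^1 ≈ -0.41
i=2: S_2 = -0.32 * 1.28^2 ≈ -0.52
i=3: S_3 = -0.32 * 1.28^3 ≈ -0.67
i=4: S_4 = -0.32 * 1.28^4 ≈ -0.86
i=5: S_5 = -0.32 * 1.28^5 ≈ -1.1
The first 6 terms are: [-0.32, -0.41, -0.52, -0.67, -0.86, -1.1]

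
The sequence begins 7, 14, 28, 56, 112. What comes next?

Ratios: 14 / 7 = 2.0
This is a geometric sequence with common ratio r = 2.
Next term = 112 * 2 = 224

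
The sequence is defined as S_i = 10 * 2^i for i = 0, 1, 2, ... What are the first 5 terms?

This is a geometric sequence.
i=0: S_0 = 10 * 2^0 = 10
i=1: S_1 = 10 * 2^1 = 20
i=2: S_2 = 10 * 2^2 = 40
i=3: S_3 = 10 * 2^3 = 80
i=4: S_4 = 10 * 2^4 = 160
The first 5 terms are: [10, 20, 40, 80, 160]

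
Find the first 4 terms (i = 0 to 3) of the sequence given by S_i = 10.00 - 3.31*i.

This is an arithmetic sequence.
i=0: S_0 = 10.0 + -3.31*0 = 10.0
i=1: S_1 = 10.0 + -3.31*1 = 6.69
i=2: S_2 = 10.0 + -3.31*2 = 3.38
i=3: S_3 = 10.0 + -3.31*3 = 0.07
The first 4 terms are: [10.0, 6.69, 3.38, 0.07]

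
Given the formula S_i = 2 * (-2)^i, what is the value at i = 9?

S_9 = 2 * (-2)^9 = 2 * -512 = -1024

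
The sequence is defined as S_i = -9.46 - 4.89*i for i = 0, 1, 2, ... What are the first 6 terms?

This is an arithmetic sequence.
i=0: S_0 = -9.46 + -4.89*0 = -9.46
i=1: S_1 = -9.46 + -4.89*1 = -14.35
i=2: S_2 = -9.46 + -4.89*2 = -19.24
i=3: S_3 = -9.46 + -4.89*3 = -24.13
i=4: S_4 = -9.46 + -4.89*4 = -29.02
i=5: S_5 = -9.46 + -4.89*5 = -33.91
The first 6 terms are: [-9.46, -14.35, -19.24, -24.13, -29.02, -33.91]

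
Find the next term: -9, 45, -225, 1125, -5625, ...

Ratios: 45 / -9 = -5.0
This is a geometric sequence with common ratio r = -5.
Next term = -5625 * -5 = 28125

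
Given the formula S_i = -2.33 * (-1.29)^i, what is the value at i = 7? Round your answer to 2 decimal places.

S_7 = -2.33 * (-1.29)^7 ≈ -2.33 * -5.9447 ≈ 13.85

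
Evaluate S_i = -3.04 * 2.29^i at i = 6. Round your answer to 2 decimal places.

S_6 = -3.04 * 2.29^6 ≈ -3.04 * 144.2158 ≈ -438.42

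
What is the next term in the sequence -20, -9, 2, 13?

Differences: -9 - -20 = 11
This is an arithmetic sequence with common difference d = 11.
Next term = 13 + 11 = 24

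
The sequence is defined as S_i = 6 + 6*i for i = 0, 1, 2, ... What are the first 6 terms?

This is an arithmetic sequence.
i=0: S_0 = 6 + 6*0 = 6
i=1: S_1 = 6 + 6*1 = 12
i=2: S_2 = 6 + 6*2 = 18
i=3: S_3 = 6 + 6*3 = 24
i=4: S_4 = 6 + 6*4 = 30
i=5: S_5 = 6 + 6*5 = 36
The first 6 terms are: [6, 12, 18, 24, 30, 36]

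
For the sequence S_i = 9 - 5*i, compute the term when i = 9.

S_9 = 9 + -5*9 = 9 + -45 = -36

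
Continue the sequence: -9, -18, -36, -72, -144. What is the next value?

Ratios: -18 / -9 = 2.0
This is a geometric sequence with common ratio r = 2.
Next term = -144 * 2 = -288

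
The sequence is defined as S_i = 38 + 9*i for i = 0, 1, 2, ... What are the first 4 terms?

This is an arithmetic sequence.
i=0: S_0 = 38 + 9*0 = 38
i=1: S_1 = 38 + 9*1 = 47
i=2: S_2 = 38 + 9*2 = 56
i=3: S_3 = 38 + 9*3 = 65
The first 4 terms are: [38, 47, 56, 65]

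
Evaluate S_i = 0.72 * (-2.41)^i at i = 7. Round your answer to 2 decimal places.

S_7 = 0.72 * (-2.41)^7 ≈ 0.72 * -472.1927 ≈ -339.98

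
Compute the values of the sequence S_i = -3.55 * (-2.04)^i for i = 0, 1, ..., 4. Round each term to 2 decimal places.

This is a geometric sequence.
i=0: S_0 = -3.55 * (-2.04)^0 = -3.55
i=1: S_1 = -3.55 * (-2.04)^1 ≈ 7.24
i=2: S_2 = -3.55 * (-2.04)^2 ≈ -14.77
i=3: S_3 = -3.55 * (-2.04)^3 ≈ 30.14
i=4: S_4 = -3.55 * (-2.04)^4 ≈ -61.48
The first 5 terms are: [-3.55, 7.24, -14.77, 30.14, -61.48]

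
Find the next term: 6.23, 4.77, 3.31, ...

Differences: 4.77 - 6.23 = -1.46
This is an arithmetic sequence with common difference d = -1.46.
Next term = 3.31 + -1.46 = 1.85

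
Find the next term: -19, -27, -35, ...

Differences: -27 - -19 = -8
This is an arithmetic sequence with common difference d = -8.
Next term = -35 + -8 = -43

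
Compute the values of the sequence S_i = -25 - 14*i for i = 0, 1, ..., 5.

This is an arithmetic sequence.
i=0: S_0 = -25 + -14*0 = -25
i=1: S_1 = -25 + -14*1 = -39
i=2: S_2 = -25 + -14*2 = -53
i=3: S_3 = -25 + -14*3 = -67
i=4: S_4 = -25 + -14*4 = -81
i=5: S_5 = -25 + -14*5 = -95
The first 6 terms are: [-25, -39, -53, -67, -81, -95]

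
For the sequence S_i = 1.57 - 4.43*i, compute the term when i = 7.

S_7 = 1.57 + -4.43*7 = 1.57 + -31.01 = -29.44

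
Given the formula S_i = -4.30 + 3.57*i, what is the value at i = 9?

S_9 = -4.3 + 3.57*9 = -4.3 + 32.13 = 27.83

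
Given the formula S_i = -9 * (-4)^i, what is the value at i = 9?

S_9 = -9 * (-4)^9 = -9 * -262144 = 2359296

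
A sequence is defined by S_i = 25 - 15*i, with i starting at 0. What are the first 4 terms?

This is an arithmetic sequence.
i=0: S_0 = 25 + -15*0 = 25
i=1: S_1 = 25 + -15*1 = 10
i=2: S_2 = 25 + -15*2 = -5
i=3: S_3 = 25 + -15*3 = -20
The first 4 terms are: [25, 10, -5, -20]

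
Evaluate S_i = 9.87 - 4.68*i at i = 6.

S_6 = 9.87 + -4.68*6 = 9.87 + -28.08 = -18.21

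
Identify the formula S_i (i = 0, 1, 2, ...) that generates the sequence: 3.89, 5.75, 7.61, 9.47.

Check differences: 5.75 - 3.89 = 1.86
7.61 - 5.75 = 1.86
Common difference d = 1.86.
First term a = 3.89.
Formula: S_i = 3.89 + 1.86*i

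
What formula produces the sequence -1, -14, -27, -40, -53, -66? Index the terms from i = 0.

Check differences: -14 - -1 = -13
-27 - -14 = -13
Common difference d = -13.
First term a = -1.
Formula: S_i = -1 - 13*i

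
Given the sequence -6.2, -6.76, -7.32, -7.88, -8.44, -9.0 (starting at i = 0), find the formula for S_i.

Check differences: -6.76 - -6.2 = -0.56
-7.32 - -6.76 = -0.56
Common difference d = -0.56.
First term a = -6.2.
Formula: S_i = -6.20 - 0.56*i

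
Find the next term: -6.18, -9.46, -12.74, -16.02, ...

Differences: -9.46 - -6.18 = -3.28
This is an arithmetic sequence with common difference d = -3.28.
Next term = -16.02 + -3.28 = -19.3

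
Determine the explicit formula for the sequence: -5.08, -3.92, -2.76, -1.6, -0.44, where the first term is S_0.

Check differences: -3.92 - -5.08 = 1.16
-2.76 - -3.92 = 1.16
Common difference d = 1.16.
First term a = -5.08.
Formula: S_i = -5.08 + 1.16*i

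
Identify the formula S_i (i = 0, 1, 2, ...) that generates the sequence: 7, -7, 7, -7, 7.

Check ratios: -7 / 7 = -1.0
Common ratio r = -1.
First term a = 7.
Formula: S_i = 7 * (-1)^i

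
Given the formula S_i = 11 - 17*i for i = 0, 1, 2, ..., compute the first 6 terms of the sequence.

This is an arithmetic sequence.
i=0: S_0 = 11 + -17*0 = 11
i=1: S_1 = 11 + -17*1 = -6
i=2: S_2 = 11 + -17*2 = -23
i=3: S_3 = 11 + -17*3 = -40
i=4: S_4 = 11 + -17*4 = -57
i=5: S_5 = 11 + -17*5 = -74
The first 6 terms are: [11, -6, -23, -40, -57, -74]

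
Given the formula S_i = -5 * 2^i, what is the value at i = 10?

S_10 = -5 * 2^10 = -5 * 1024 = -5120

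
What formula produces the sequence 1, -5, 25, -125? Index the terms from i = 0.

Check ratios: -5 / 1 = -5.0
Common ratio r = -5.
First term a = 1.
Formula: S_i = 1 * (-5)^i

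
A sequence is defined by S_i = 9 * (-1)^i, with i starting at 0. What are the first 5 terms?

This is a geometric sequence.
i=0: S_0 = 9 * (-1)^0 = 9
i=1: S_1 = 9 * (-1)^1 = -9
i=2: S_2 = 9 * (-1)^2 = 9
i=3: S_3 = 9 * (-1)^3 = -9
i=4: S_4 = 9 * (-1)^4 = 9
The first 5 terms are: [9, -9, 9, -9, 9]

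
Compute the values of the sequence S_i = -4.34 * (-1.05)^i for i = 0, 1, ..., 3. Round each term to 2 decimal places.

This is a geometric sequence.
i=0: S_0 = -4.34 * (-1.05)^0 = -4.34
i=1: S_1 = -4.34 * (-1.05)^1 ≈ 4.56
i=2: S_2 = -4.34 * (-1.05)^2 ≈ -4.78
i=3: S_3 = -4.34 * (-1.05)^3 ≈ 5.02
The first 4 terms are: [-4.34, 4.56, -4.78, 5.02]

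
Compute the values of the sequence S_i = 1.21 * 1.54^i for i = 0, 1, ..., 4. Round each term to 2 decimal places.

This is a geometric sequence.
i=0: S_0 = 1.21 * 1.54^0 = 1.21
i=1: S_1 = 1.21 * 1.54^1 ≈ 1.86
i=2: S_2 = 1.21 * 1.54^2 ≈ 2.87
i=3: S_3 = 1.21 * 1.54^3 ≈ 4.42
i=4: S_4 = 1.21 * 1.54^4 ≈ 6.81
The first 5 terms are: [1.21, 1.86, 2.87, 4.42, 6.81]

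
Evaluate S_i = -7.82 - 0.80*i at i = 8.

S_8 = -7.82 + -0.8*8 = -7.82 + -6.4 = -14.22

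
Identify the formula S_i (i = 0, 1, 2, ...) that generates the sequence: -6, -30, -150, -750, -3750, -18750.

Check ratios: -30 / -6 = 5.0
Common ratio r = 5.
First term a = -6.
Formula: S_i = -6 * 5^i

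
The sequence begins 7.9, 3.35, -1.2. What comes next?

Differences: 3.35 - 7.9 = -4.55
This is an arithmetic sequence with common difference d = -4.55.
Next term = -1.2 + -4.55 = -5.75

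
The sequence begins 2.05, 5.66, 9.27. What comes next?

Differences: 5.66 - 2.05 = 3.61
This is an arithmetic sequence with common difference d = 3.61.
Next term = 9.27 + 3.61 = 12.88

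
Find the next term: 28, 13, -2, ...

Differences: 13 - 28 = -15
This is an arithmetic sequence with common difference d = -15.
Next term = -2 + -15 = -17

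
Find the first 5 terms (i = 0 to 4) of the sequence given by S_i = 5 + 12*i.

This is an arithmetic sequence.
i=0: S_0 = 5 + 12*0 = 5
i=1: S_1 = 5 + 12*1 = 17
i=2: S_2 = 5 + 12*2 = 29
i=3: S_3 = 5 + 12*3 = 41
i=4: S_4 = 5 + 12*4 = 53
The first 5 terms are: [5, 17, 29, 41, 53]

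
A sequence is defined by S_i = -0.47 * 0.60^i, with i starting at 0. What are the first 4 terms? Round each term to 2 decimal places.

This is a geometric sequence.
i=0: S_0 = -0.47 * 0.6^0 = -0.47
i=1: S_1 = -0.47 * 0.6^1 ≈ -0.28
i=2: S_2 = -0.47 * 0.6^2 ≈ -0.17
i=3: S_3 = -0.47 * 0.6^3 ≈ -0.1
The first 4 terms are: [-0.47, -0.28, -0.17, -0.1]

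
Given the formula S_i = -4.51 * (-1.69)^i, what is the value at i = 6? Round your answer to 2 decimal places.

S_6 = -4.51 * (-1.69)^6 ≈ -4.51 * 23.2981 ≈ -105.07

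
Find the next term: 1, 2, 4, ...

Ratios: 2 / 1 = 2.0
This is a geometric sequence with common ratio r = 2.
Next term = 4 * 2 = 8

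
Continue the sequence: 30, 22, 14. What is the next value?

Differences: 22 - 30 = -8
This is an arithmetic sequence with common difference d = -8.
Next term = 14 + -8 = 6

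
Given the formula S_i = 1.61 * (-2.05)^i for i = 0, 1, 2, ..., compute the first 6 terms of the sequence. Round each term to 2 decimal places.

This is a geometric sequence.
i=0: S_0 = 1.61 * (-2.05)^0 = 1.61
i=1: S_1 = 1.61 * (-2.05)^1 ≈ -3.3
i=2: S_2 = 1.61 * (-2.05)^2 ≈ 6.77
i=3: S_3 = 1.61 * (-2.05)^3 ≈ -13.87
i=4: S_4 = 1.61 * (-2.05)^4 ≈ 28.43
i=5: S_5 = 1.61 * (-2.05)^5 ≈ -58.29
The first 6 terms are: [1.61, -3.3, 6.77, -13.87, 28.43, -58.29]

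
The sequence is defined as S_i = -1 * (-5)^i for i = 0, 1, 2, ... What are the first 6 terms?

This is a geometric sequence.
i=0: S_0 = -1 * (-5)^0 = -1
i=1: S_1 = -1 * (-5)^1 = 5
i=2: S_2 = -1 * (-5)^2 = -25
i=3: S_3 = -1 * (-5)^3 = 125
i=4: S_4 = -1 * (-5)^4 = -625
i=5: S_5 = -1 * (-5)^5 = 3125
The first 6 terms are: [-1, 5, -25, 125, -625, 3125]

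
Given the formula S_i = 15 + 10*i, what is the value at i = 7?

S_7 = 15 + 10*7 = 15 + 70 = 85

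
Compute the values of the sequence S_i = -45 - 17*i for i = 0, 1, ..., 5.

This is an arithmetic sequence.
i=0: S_0 = -45 + -17*0 = -45
i=1: S_1 = -45 + -17*1 = -62
i=2: S_2 = -45 + -17*2 = -79
i=3: S_3 = -45 + -17*3 = -96
i=4: S_4 = -45 + -17*4 = -113
i=5: S_5 = -45 + -17*5 = -130
The first 6 terms are: [-45, -62, -79, -96, -113, -130]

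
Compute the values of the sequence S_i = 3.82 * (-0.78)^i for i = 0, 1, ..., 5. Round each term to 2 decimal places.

This is a geometric sequence.
i=0: S_0 = 3.82 * (-0.78)^0 = 3.82
i=1: S_1 = 3.82 * (-0.78)^1 ≈ -2.98
i=2: S_2 = 3.82 * (-0.78)^2 ≈ 2.32
i=3: S_3 = 3.82 * (-0.78)^3 ≈ -1.81
i=4: S_4 = 3.82 * (-0.78)^4 ≈ 1.41
i=5: S_5 = 3.82 * (-0.78)^5 ≈ -1.1
The first 6 terms are: [3.82, -2.98, 2.32, -1.81, 1.41, -1.1]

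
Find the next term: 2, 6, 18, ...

Ratios: 6 / 2 = 3.0
This is a geometric sequence with common ratio r = 3.
Next term = 18 * 3 = 54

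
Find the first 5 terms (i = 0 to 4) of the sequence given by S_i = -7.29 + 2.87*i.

This is an arithmetic sequence.
i=0: S_0 = -7.29 + 2.87*0 = -7.29
i=1: S_1 = -7.29 + 2.87*1 = -4.42
i=2: S_2 = -7.29 + 2.87*2 = -1.55
i=3: S_3 = -7.29 + 2.87*3 = 1.32
i=4: S_4 = -7.29 + 2.87*4 = 4.19
The first 5 terms are: [-7.29, -4.42, -1.55, 1.32, 4.19]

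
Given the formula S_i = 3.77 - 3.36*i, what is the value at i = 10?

S_10 = 3.77 + -3.36*10 = 3.77 + -33.6 = -29.83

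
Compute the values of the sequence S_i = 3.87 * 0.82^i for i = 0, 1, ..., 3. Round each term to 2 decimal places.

This is a geometric sequence.
i=0: S_0 = 3.87 * 0.82^0 = 3.87
i=1: S_1 = 3.87 * 0.82^1 ≈ 3.17
i=2: S_2 = 3.87 * 0.82^2 ≈ 2.6
i=3: S_3 = 3.87 * 0.82^3 ≈ 2.13
The first 4 terms are: [3.87, 3.17, 2.6, 2.13]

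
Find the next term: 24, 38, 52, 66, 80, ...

Differences: 38 - 24 = 14
This is an arithmetic sequence with common difference d = 14.
Next term = 80 + 14 = 94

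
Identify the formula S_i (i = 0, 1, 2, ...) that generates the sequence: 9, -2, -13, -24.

Check differences: -2 - 9 = -11
-13 - -2 = -11
Common difference d = -11.
First term a = 9.
Formula: S_i = 9 - 11*i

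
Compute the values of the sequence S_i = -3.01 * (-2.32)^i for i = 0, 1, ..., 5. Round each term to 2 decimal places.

This is a geometric sequence.
i=0: S_0 = -3.01 * (-2.32)^0 = -3.01
i=1: S_1 = -3.01 * (-2.32)^1 ≈ 6.98
i=2: S_2 = -3.01 * (-2.32)^2 ≈ -16.2
i=3: S_3 = -3.01 * (-2.32)^3 ≈ 37.59
i=4: S_4 = -3.01 * (-2.32)^4 ≈ -87.2
i=5: S_5 = -3.01 * (-2.32)^5 ≈ 202.3
The first 6 terms are: [-3.01, 6.98, -16.2, 37.59, -87.2, 202.3]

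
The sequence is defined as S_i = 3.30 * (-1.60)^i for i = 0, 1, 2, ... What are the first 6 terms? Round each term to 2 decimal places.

This is a geometric sequence.
i=0: S_0 = 3.3 * (-1.6)^0 = 3.3
i=1: S_1 = 3.3 * (-1.6)^1 = -5.28
i=2: S_2 = 3.3 * (-1.6)^2 ≈ 8.45
i=3: S_3 = 3.3 * (-1.6)^3 ≈ -13.52
i=4: S_4 = 3.3 * (-1.6)^4 ≈ 21.63
i=5: S_5 = 3.3 * (-1.6)^5 ≈ -34.6
The first 6 terms are: [3.3, -5.28, 8.45, -13.52, 21.63, -34.6]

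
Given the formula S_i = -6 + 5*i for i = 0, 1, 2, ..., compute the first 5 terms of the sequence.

This is an arithmetic sequence.
i=0: S_0 = -6 + 5*0 = -6
i=1: S_1 = -6 + 5*1 = -1
i=2: S_2 = -6 + 5*2 = 4
i=3: S_3 = -6 + 5*3 = 9
i=4: S_4 = -6 + 5*4 = 14
The first 5 terms are: [-6, -1, 4, 9, 14]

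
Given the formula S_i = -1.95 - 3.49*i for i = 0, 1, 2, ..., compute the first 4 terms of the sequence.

This is an arithmetic sequence.
i=0: S_0 = -1.95 + -3.49*0 = -1.95
i=1: S_1 = -1.95 + -3.49*1 = -5.44
i=2: S_2 = -1.95 + -3.49*2 = -8.93
i=3: S_3 = -1.95 + -3.49*3 = -12.42
The first 4 terms are: [-1.95, -5.44, -8.93, -12.42]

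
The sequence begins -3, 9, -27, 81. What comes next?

Ratios: 9 / -3 = -3.0
This is a geometric sequence with common ratio r = -3.
Next term = 81 * -3 = -243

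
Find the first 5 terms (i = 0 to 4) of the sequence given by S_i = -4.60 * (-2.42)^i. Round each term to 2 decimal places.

This is a geometric sequence.
i=0: S_0 = -4.6 * (-2.42)^0 = -4.6
i=1: S_1 = -4.6 * (-2.42)^1 ≈ 11.13
i=2: S_2 = -4.6 * (-2.42)^2 ≈ -26.94
i=3: S_3 = -4.6 * (-2.42)^3 ≈ 65.19
i=4: S_4 = -4.6 * (-2.42)^4 ≈ -157.77
The first 5 terms are: [-4.6, 11.13, -26.94, 65.19, -157.77]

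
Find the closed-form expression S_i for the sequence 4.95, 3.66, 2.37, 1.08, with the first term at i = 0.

Check differences: 3.66 - 4.95 = -1.29
2.37 - 3.66 = -1.29
Common difference d = -1.29.
First term a = 4.95.
Formula: S_i = 4.95 - 1.29*i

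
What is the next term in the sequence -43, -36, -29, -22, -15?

Differences: -36 - -43 = 7
This is an arithmetic sequence with common difference d = 7.
Next term = -15 + 7 = -8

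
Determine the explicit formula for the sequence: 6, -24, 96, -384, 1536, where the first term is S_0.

Check ratios: -24 / 6 = -4.0
Common ratio r = -4.
First term a = 6.
Formula: S_i = 6 * (-4)^i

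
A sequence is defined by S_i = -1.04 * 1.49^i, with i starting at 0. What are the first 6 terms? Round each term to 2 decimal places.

This is a geometric sequence.
i=0: S_0 = -1.04 * 1.49^0 = -1.04
i=1: S_1 = -1.04 * 1.49^1 ≈ -1.55
i=2: S_2 = -1.04 * 1.49^2 ≈ -2.31
i=3: S_3 = -1.04 * 1.49^3 ≈ -3.44
i=4: S_4 = -1.04 * 1.49^4 ≈ -5.13
i=5: S_5 = -1.04 * 1.49^5 ≈ -7.64
The first 6 terms are: [-1.04, -1.55, -2.31, -3.44, -5.13, -7.64]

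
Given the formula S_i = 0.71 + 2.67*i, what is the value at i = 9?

S_9 = 0.71 + 2.67*9 = 0.71 + 24.03 = 24.74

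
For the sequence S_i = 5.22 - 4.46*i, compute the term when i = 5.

S_5 = 5.22 + -4.46*5 = 5.22 + -22.3 = -17.08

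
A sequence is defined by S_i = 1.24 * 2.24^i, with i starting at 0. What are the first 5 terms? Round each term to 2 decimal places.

This is a geometric sequence.
i=0: S_0 = 1.24 * 2.24^0 = 1.24
i=1: S_1 = 1.24 * 2.24^1 ≈ 2.78
i=2: S_2 = 1.24 * 2.24^2 ≈ 6.22
i=3: S_3 = 1.24 * 2.24^3 ≈ 13.94
i=4: S_4 = 1.24 * 2.24^4 ≈ 31.22
The first 5 terms are: [1.24, 2.78, 6.22, 13.94, 31.22]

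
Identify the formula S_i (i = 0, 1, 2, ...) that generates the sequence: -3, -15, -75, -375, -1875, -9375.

Check ratios: -15 / -3 = 5.0
Common ratio r = 5.
First term a = -3.
Formula: S_i = -3 * 5^i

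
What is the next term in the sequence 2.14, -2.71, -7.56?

Differences: -2.71 - 2.14 = -4.85
This is an arithmetic sequence with common difference d = -4.85.
Next term = -7.56 + -4.85 = -12.41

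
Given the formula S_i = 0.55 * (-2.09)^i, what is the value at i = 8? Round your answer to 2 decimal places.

S_8 = 0.55 * (-2.09)^8 ≈ 0.55 * 364.0578 ≈ 200.23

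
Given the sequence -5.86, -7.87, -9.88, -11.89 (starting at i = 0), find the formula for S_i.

Check differences: -7.87 - -5.86 = -2.01
-9.88 - -7.87 = -2.01
Common difference d = -2.01.
First term a = -5.86.
Formula: S_i = -5.86 - 2.01*i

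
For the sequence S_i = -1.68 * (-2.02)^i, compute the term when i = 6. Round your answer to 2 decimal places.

S_6 = -1.68 * (-2.02)^6 ≈ -1.68 * 67.9373 ≈ -114.13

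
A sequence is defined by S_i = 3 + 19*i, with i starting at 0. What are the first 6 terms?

This is an arithmetic sequence.
i=0: S_0 = 3 + 19*0 = 3
i=1: S_1 = 3 + 19*1 = 22
i=2: S_2 = 3 + 19*2 = 41
i=3: S_3 = 3 + 19*3 = 60
i=4: S_4 = 3 + 19*4 = 79
i=5: S_5 = 3 + 19*5 = 98
The first 6 terms are: [3, 22, 41, 60, 79, 98]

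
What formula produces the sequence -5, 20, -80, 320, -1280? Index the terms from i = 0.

Check ratios: 20 / -5 = -4.0
Common ratio r = -4.
First term a = -5.
Formula: S_i = -5 * (-4)^i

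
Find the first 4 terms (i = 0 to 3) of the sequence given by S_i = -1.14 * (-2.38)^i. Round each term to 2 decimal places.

This is a geometric sequence.
i=0: S_0 = -1.14 * (-2.38)^0 = -1.14
i=1: S_1 = -1.14 * (-2.38)^1 ≈ 2.71
i=2: S_2 = -1.14 * (-2.38)^2 ≈ -6.46
i=3: S_3 = -1.14 * (-2.38)^3 ≈ 15.37
The first 4 terms are: [-1.14, 2.71, -6.46, 15.37]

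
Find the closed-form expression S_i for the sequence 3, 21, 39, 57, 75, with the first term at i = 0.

Check differences: 21 - 3 = 18
39 - 21 = 18
Common difference d = 18.
First term a = 3.
Formula: S_i = 3 + 18*i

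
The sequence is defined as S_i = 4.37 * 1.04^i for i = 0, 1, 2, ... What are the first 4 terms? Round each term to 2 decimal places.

This is a geometric sequence.
i=0: S_0 = 4.37 * 1.04^0 = 4.37
i=1: S_1 = 4.37 * 1.04^1 ≈ 4.54
i=2: S_2 = 4.37 * 1.04^2 ≈ 4.73
i=3: S_3 = 4.37 * 1.04^3 ≈ 4.92
The first 4 terms are: [4.37, 4.54, 4.73, 4.92]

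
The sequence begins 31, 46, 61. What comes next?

Differences: 46 - 31 = 15
This is an arithmetic sequence with common difference d = 15.
Next term = 61 + 15 = 76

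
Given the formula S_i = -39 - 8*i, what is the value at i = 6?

S_6 = -39 + -8*6 = -39 + -48 = -87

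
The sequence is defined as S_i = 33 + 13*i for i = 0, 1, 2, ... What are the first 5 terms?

This is an arithmetic sequence.
i=0: S_0 = 33 + 13*0 = 33
i=1: S_1 = 33 + 13*1 = 46
i=2: S_2 = 33 + 13*2 = 59
i=3: S_3 = 33 + 13*3 = 72
i=4: S_4 = 33 + 13*4 = 85
The first 5 terms are: [33, 46, 59, 72, 85]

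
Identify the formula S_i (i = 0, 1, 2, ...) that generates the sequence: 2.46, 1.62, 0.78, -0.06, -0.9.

Check differences: 1.62 - 2.46 = -0.84
0.78 - 1.62 = -0.84
Common difference d = -0.84.
First term a = 2.46.
Formula: S_i = 2.46 - 0.84*i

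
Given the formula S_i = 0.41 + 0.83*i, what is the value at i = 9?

S_9 = 0.41 + 0.83*9 = 0.41 + 7.47 = 7.88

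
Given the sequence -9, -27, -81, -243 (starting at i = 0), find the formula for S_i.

Check ratios: -27 / -9 = 3.0
Common ratio r = 3.
First term a = -9.
Formula: S_i = -9 * 3^i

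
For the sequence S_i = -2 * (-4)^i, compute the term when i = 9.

S_9 = -2 * (-4)^9 = -2 * -262144 = 524288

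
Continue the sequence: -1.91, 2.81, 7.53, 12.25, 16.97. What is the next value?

Differences: 2.81 - -1.91 = 4.72
This is an arithmetic sequence with common difference d = 4.72.
Next term = 16.97 + 4.72 = 21.69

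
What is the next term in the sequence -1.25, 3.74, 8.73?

Differences: 3.74 - -1.25 = 4.99
This is an arithmetic sequence with common difference d = 4.99.
Next term = 8.73 + 4.99 = 13.72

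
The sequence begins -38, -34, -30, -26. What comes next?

Differences: -34 - -38 = 4
This is an arithmetic sequence with common difference d = 4.
Next term = -26 + 4 = -22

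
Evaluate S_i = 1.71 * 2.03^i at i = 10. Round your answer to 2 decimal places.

S_10 = 1.71 * 2.03^10 ≈ 1.71 * 1188.3938 ≈ 2032.15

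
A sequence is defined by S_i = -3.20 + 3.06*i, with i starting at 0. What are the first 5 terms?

This is an arithmetic sequence.
i=0: S_0 = -3.2 + 3.06*0 = -3.2
i=1: S_1 = -3.2 + 3.06*1 = -0.14
i=2: S_2 = -3.2 + 3.06*2 = 2.92
i=3: S_3 = -3.2 + 3.06*3 = 5.98
i=4: S_4 = -3.2 + 3.06*4 = 9.04
The first 5 terms are: [-3.2, -0.14, 2.92, 5.98, 9.04]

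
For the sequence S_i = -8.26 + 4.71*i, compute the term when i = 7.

S_7 = -8.26 + 4.71*7 = -8.26 + 32.97 = 24.71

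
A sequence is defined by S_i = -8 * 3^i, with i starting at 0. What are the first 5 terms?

This is a geometric sequence.
i=0: S_0 = -8 * 3^0 = -8
i=1: S_1 = -8 * 3^1 = -24
i=2: S_2 = -8 * 3^2 = -72
i=3: S_3 = -8 * 3^3 = -216
i=4: S_4 = -8 * 3^4 = -648
The first 5 terms are: [-8, -24, -72, -216, -648]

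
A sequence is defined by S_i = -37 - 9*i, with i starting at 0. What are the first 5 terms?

This is an arithmetic sequence.
i=0: S_0 = -37 + -9*0 = -37
i=1: S_1 = -37 + -9*1 = -46
i=2: S_2 = -37 + -9*2 = -55
i=3: S_3 = -37 + -9*3 = -64
i=4: S_4 = -37 + -9*4 = -73
The first 5 terms are: [-37, -46, -55, -64, -73]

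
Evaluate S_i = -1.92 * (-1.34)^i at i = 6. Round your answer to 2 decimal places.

S_6 = -1.92 * (-1.34)^6 ≈ -1.92 * 5.7893 ≈ -11.12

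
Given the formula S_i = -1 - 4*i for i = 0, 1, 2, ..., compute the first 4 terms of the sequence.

This is an arithmetic sequence.
i=0: S_0 = -1 + -4*0 = -1
i=1: S_1 = -1 + -4*1 = -5
i=2: S_2 = -1 + -4*2 = -9
i=3: S_3 = -1 + -4*3 = -13
The first 4 terms are: [-1, -5, -9, -13]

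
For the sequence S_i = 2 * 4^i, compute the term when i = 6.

S_6 = 2 * 4^6 = 2 * 4096 = 8192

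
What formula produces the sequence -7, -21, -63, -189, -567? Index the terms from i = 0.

Check ratios: -21 / -7 = 3.0
Common ratio r = 3.
First term a = -7.
Formula: S_i = -7 * 3^i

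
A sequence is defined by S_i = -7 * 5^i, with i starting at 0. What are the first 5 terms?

This is a geometric sequence.
i=0: S_0 = -7 * 5^0 = -7
i=1: S_1 = -7 * 5^1 = -35
i=2: S_2 = -7 * 5^2 = -175
i=3: S_3 = -7 * 5^3 = -875
i=4: S_4 = -7 * 5^4 = -4375
The first 5 terms are: [-7, -35, -175, -875, -4375]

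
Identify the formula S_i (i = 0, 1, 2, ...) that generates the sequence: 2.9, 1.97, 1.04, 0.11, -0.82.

Check differences: 1.97 - 2.9 = -0.93
1.04 - 1.97 = -0.93
Common difference d = -0.93.
First term a = 2.9.
Formula: S_i = 2.90 - 0.93*i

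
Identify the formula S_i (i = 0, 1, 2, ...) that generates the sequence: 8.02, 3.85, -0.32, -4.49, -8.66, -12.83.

Check differences: 3.85 - 8.02 = -4.17
-0.32 - 3.85 = -4.17
Common difference d = -4.17.
First term a = 8.02.
Formula: S_i = 8.02 - 4.17*i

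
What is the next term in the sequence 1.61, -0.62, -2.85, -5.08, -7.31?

Differences: -0.62 - 1.61 = -2.23
This is an arithmetic sequence with common difference d = -2.23.
Next term = -7.31 + -2.23 = -9.54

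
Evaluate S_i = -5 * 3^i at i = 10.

S_10 = -5 * 3^10 = -5 * 59049 = -295245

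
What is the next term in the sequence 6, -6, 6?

Ratios: -6 / 6 = -1.0
This is a geometric sequence with common ratio r = -1.
Next term = 6 * -1 = -6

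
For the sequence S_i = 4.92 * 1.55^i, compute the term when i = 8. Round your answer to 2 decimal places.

S_8 = 4.92 * 1.55^8 ≈ 4.92 * 33.316056 ≈ 163.91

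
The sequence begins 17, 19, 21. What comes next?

Differences: 19 - 17 = 2
This is an arithmetic sequence with common difference d = 2.
Next term = 21 + 2 = 23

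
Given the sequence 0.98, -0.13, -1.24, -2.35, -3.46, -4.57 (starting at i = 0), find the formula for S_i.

Check differences: -0.13 - 0.98 = -1.11
-1.24 - -0.13 = -1.11
Common difference d = -1.11.
First term a = 0.98.
Formula: S_i = 0.98 - 1.11*i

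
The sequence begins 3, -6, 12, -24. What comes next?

Ratios: -6 / 3 = -2.0
This is a geometric sequence with common ratio r = -2.
Next term = -24 * -2 = 48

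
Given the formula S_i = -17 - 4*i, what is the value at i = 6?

S_6 = -17 + -4*6 = -17 + -24 = -41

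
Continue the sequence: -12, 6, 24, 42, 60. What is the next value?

Differences: 6 - -12 = 18
This is an arithmetic sequence with common difference d = 18.
Next term = 60 + 18 = 78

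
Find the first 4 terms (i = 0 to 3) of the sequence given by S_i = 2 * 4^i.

This is a geometric sequence.
i=0: S_0 = 2 * 4^0 = 2
i=1: S_1 = 2 * 4^1 = 8
i=2: S_2 = 2 * 4^2 = 32
i=3: S_3 = 2 * 4^3 = 128
The first 4 terms are: [2, 8, 32, 128]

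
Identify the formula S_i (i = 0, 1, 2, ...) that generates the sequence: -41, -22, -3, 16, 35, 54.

Check differences: -22 - -41 = 19
-3 - -22 = 19
Common difference d = 19.
First term a = -41.
Formula: S_i = -41 + 19*i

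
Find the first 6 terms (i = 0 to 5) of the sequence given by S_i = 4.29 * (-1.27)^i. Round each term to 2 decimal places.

This is a geometric sequence.
i=0: S_0 = 4.29 * (-1.27)^0 = 4.29
i=1: S_1 = 4.29 * (-1.27)^1 ≈ -5.45
i=2: S_2 = 4.29 * (-1.27)^2 ≈ 6.92
i=3: S_3 = 4.29 * (-1.27)^3 ≈ -8.79
i=4: S_4 = 4.29 * (-1.27)^4 ≈ 11.16
i=5: S_5 = 4.29 * (-1.27)^5 ≈ -14.17
The first 6 terms are: [4.29, -5.45, 6.92, -8.79, 11.16, -14.17]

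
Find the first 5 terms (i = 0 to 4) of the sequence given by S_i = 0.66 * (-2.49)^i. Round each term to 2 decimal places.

This is a geometric sequence.
i=0: S_0 = 0.66 * (-2.49)^0 = 0.66
i=1: S_1 = 0.66 * (-2.49)^1 ≈ -1.64
i=2: S_2 = 0.66 * (-2.49)^2 ≈ 4.09
i=3: S_3 = 0.66 * (-2.49)^3 ≈ -10.19
i=4: S_4 = 0.66 * (-2.49)^4 ≈ 25.37
The first 5 terms are: [0.66, -1.64, 4.09, -10.19, 25.37]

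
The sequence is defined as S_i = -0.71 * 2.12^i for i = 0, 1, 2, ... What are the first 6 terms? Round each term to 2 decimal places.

This is a geometric sequence.
i=0: S_0 = -0.71 * 2.12^0 = -0.71
i=1: S_1 = -0.71 * 2.12^1 ≈ -1.51
i=2: S_2 = -0.71 * 2.12^2 ≈ -3.19
i=3: S_3 = -0.71 * 2.12^3 ≈ -6.76
i=4: S_4 = -0.71 * 2.12^4 ≈ -14.34
i=5: S_5 = -0.71 * 2.12^5 ≈ -30.4
The first 6 terms are: [-0.71, -1.51, -3.19, -6.76, -14.34, -30.4]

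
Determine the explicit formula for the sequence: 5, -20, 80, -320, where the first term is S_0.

Check ratios: -20 / 5 = -4.0
Common ratio r = -4.
First term a = 5.
Formula: S_i = 5 * (-4)^i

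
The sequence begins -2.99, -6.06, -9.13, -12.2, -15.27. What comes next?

Differences: -6.06 - -2.99 = -3.07
This is an arithmetic sequence with common difference d = -3.07.
Next term = -15.27 + -3.07 = -18.34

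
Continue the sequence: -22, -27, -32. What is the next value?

Differences: -27 - -22 = -5
This is an arithmetic sequence with common difference d = -5.
Next term = -32 + -5 = -37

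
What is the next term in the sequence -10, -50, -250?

Ratios: -50 / -10 = 5.0
This is a geometric sequence with common ratio r = 5.
Next term = -250 * 5 = -1250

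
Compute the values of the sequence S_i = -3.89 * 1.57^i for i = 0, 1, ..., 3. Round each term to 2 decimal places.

This is a geometric sequence.
i=0: S_0 = -3.89 * 1.57^0 = -3.89
i=1: S_1 = -3.89 * 1.57^1 ≈ -6.11
i=2: S_2 = -3.89 * 1.57^2 ≈ -9.59
i=3: S_3 = -3.89 * 1.57^3 ≈ -15.05
The first 4 terms are: [-3.89, -6.11, -9.59, -15.05]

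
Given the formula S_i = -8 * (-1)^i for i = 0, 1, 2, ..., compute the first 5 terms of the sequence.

This is a geometric sequence.
i=0: S_0 = -8 * (-1)^0 = -8
i=1: S_1 = -8 * (-1)^1 = 8
i=2: S_2 = -8 * (-1)^2 = -8
i=3: S_3 = -8 * (-1)^3 = 8
i=4: S_4 = -8 * (-1)^4 = -8
The first 5 terms are: [-8, 8, -8, 8, -8]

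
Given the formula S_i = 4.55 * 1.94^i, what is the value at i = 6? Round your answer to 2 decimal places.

S_6 = 4.55 * 1.94^6 ≈ 4.55 * 53.3102 ≈ 242.56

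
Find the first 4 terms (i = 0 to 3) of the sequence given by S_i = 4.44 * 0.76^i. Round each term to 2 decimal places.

This is a geometric sequence.
i=0: S_0 = 4.44 * 0.76^0 = 4.44
i=1: S_1 = 4.44 * 0.76^1 ≈ 3.37
i=2: S_2 = 4.44 * 0.76^2 ≈ 2.56
i=3: S_3 = 4.44 * 0.76^3 ≈ 1.95
The first 4 terms are: [4.44, 3.37, 2.56, 1.95]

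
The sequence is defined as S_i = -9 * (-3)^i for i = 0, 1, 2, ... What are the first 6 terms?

This is a geometric sequence.
i=0: S_0 = -9 * (-3)^0 = -9
i=1: S_1 = -9 * (-3)^1 = 27
i=2: S_2 = -9 * (-3)^2 = -81
i=3: S_3 = -9 * (-3)^3 = 243
i=4: S_4 = -9 * (-3)^4 = -729
i=5: S_5 = -9 * (-3)^5 = 2187
The first 6 terms are: [-9, 27, -81, 243, -729, 2187]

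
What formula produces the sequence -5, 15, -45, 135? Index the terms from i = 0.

Check ratios: 15 / -5 = -3.0
Common ratio r = -3.
First term a = -5.
Formula: S_i = -5 * (-3)^i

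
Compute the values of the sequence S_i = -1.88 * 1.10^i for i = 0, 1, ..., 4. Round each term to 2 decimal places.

This is a geometric sequence.
i=0: S_0 = -1.88 * 1.1^0 = -1.88
i=1: S_1 = -1.88 * 1.1^1 ≈ -2.07
i=2: S_2 = -1.88 * 1.1^2 ≈ -2.27
i=3: S_3 = -1.88 * 1.1^3 ≈ -2.5
i=4: S_4 = -1.88 * 1.1^4 ≈ -2.75
The first 5 terms are: [-1.88, -2.07, -2.27, -2.5, -2.75]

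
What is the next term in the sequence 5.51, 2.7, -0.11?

Differences: 2.7 - 5.51 = -2.81
This is an arithmetic sequence with common difference d = -2.81.
Next term = -0.11 + -2.81 = -2.92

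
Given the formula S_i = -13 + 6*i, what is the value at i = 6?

S_6 = -13 + 6*6 = -13 + 36 = 23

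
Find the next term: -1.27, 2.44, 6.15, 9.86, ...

Differences: 2.44 - -1.27 = 3.71
This is an arithmetic sequence with common difference d = 3.71.
Next term = 9.86 + 3.71 = 13.57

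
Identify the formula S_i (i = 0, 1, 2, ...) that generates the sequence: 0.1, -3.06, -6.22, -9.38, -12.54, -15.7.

Check differences: -3.06 - 0.1 = -3.16
-6.22 - -3.06 = -3.16
Common difference d = -3.16.
First term a = 0.1.
Formula: S_i = 0.10 - 3.16*i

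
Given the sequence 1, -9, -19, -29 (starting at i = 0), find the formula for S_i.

Check differences: -9 - 1 = -10
-19 - -9 = -10
Common difference d = -10.
First term a = 1.
Formula: S_i = 1 - 10*i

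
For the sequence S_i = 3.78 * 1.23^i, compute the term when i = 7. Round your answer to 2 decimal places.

S_7 = 3.78 * 1.23^7 ≈ 3.78 * 4.2593 ≈ 16.1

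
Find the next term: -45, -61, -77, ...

Differences: -61 - -45 = -16
This is an arithmetic sequence with common difference d = -16.
Next term = -77 + -16 = -93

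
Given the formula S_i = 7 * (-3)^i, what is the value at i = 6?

S_6 = 7 * (-3)^6 = 7 * 729 = 5103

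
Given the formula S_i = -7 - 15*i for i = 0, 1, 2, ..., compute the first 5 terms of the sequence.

This is an arithmetic sequence.
i=0: S_0 = -7 + -15*0 = -7
i=1: S_1 = -7 + -15*1 = -22
i=2: S_2 = -7 + -15*2 = -37
i=3: S_3 = -7 + -15*3 = -52
i=4: S_4 = -7 + -15*4 = -67
The first 5 terms are: [-7, -22, -37, -52, -67]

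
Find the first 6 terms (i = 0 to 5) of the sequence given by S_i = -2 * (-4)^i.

This is a geometric sequence.
i=0: S_0 = -2 * (-4)^0 = -2
i=1: S_1 = -2 * (-4)^1 = 8
i=2: S_2 = -2 * (-4)^2 = -32
i=3: S_3 = -2 * (-4)^3 = 128
i=4: S_4 = -2 * (-4)^4 = -512
i=5: S_5 = -2 * (-4)^5 = 2048
The first 6 terms are: [-2, 8, -32, 128, -512, 2048]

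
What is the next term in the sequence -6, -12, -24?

Ratios: -12 / -6 = 2.0
This is a geometric sequence with common ratio r = 2.
Next term = -24 * 2 = -48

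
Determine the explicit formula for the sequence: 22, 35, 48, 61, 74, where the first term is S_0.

Check differences: 35 - 22 = 13
48 - 35 = 13
Common difference d = 13.
First term a = 22.
Formula: S_i = 22 + 13*i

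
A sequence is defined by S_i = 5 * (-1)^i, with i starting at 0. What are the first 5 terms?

This is a geometric sequence.
i=0: S_0 = 5 * (-1)^0 = 5
i=1: S_1 = 5 * (-1)^1 = -5
i=2: S_2 = 5 * (-1)^2 = 5
i=3: S_3 = 5 * (-1)^3 = -5
i=4: S_4 = 5 * (-1)^4 = 5
The first 5 terms are: [5, -5, 5, -5, 5]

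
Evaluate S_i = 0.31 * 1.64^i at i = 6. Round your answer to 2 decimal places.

S_6 = 0.31 * 1.64^6 ≈ 0.31 * 19.4564 ≈ 6.03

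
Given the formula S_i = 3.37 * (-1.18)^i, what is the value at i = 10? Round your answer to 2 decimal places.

S_10 = 3.37 * (-1.18)^10 ≈ 3.37 * 5.2338 ≈ 17.64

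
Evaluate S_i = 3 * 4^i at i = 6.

S_6 = 3 * 4^6 = 3 * 4096 = 12288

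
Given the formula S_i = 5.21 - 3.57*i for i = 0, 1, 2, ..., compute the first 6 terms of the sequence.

This is an arithmetic sequence.
i=0: S_0 = 5.21 + -3.57*0 = 5.21
i=1: S_1 = 5.21 + -3.57*1 = 1.64
i=2: S_2 = 5.21 + -3.57*2 = -1.93
i=3: S_3 = 5.21 + -3.57*3 = -5.5
i=4: S_4 = 5.21 + -3.57*4 = -9.07
i=5: S_5 = 5.21 + -3.57*5 = -12.64
The first 6 terms are: [5.21, 1.64, -1.93, -5.5, -9.07, -12.64]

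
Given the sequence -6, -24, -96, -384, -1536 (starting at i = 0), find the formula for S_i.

Check ratios: -24 / -6 = 4.0
Common ratio r = 4.
First term a = -6.
Formula: S_i = -6 * 4^i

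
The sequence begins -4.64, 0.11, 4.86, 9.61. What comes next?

Differences: 0.11 - -4.64 = 4.75
This is an arithmetic sequence with common difference d = 4.75.
Next term = 9.61 + 4.75 = 14.36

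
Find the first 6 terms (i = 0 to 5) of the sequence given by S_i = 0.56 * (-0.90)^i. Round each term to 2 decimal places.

This is a geometric sequence.
i=0: S_0 = 0.56 * (-0.9)^0 = 0.56
i=1: S_1 = 0.56 * (-0.9)^1 ≈ -0.5
i=2: S_2 = 0.56 * (-0.9)^2 ≈ 0.45
i=3: S_3 = 0.56 * (-0.9)^3 ≈ -0.41
i=4: S_4 = 0.56 * (-0.9)^4 ≈ 0.37
i=5: S_5 = 0.56 * (-0.9)^5 ≈ -0.33
The first 6 terms are: [0.56, -0.5, 0.45, -0.41, 0.37, -0.33]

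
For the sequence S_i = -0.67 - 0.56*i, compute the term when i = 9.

S_9 = -0.67 + -0.56*9 = -0.67 + -5.04 = -5.71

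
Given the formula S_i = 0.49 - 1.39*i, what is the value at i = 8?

S_8 = 0.49 + -1.39*8 = 0.49 + -11.12 = -10.63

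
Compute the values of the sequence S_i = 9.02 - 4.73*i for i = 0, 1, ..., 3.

This is an arithmetic sequence.
i=0: S_0 = 9.02 + -4.73*0 = 9.02
i=1: S_1 = 9.02 + -4.73*1 = 4.29
i=2: S_2 = 9.02 + -4.73*2 = -0.44
i=3: S_3 = 9.02 + -4.73*3 = -5.17
The first 4 terms are: [9.02, 4.29, -0.44, -5.17]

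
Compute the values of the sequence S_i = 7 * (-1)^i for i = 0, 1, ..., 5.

This is a geometric sequence.
i=0: S_0 = 7 * (-1)^0 = 7
i=1: S_1 = 7 * (-1)^1 = -7
i=2: S_2 = 7 * (-1)^2 = 7
i=3: S_3 = 7 * (-1)^3 = -7
i=4: S_4 = 7 * (-1)^4 = 7
i=5: S_5 = 7 * (-1)^5 = -7
The first 6 terms are: [7, -7, 7, -7, 7, -7]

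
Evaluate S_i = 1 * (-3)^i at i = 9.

S_9 = 1 * (-3)^9 = 1 * -19683 = -19683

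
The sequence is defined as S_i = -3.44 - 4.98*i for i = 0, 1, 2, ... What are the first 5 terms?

This is an arithmetic sequence.
i=0: S_0 = -3.44 + -4.98*0 = -3.44
i=1: S_1 = -3.44 + -4.98*1 = -8.42
i=2: S_2 = -3.44 + -4.98*2 = -13.4
i=3: S_3 = -3.44 + -4.98*3 = -18.38
i=4: S_4 = -3.44 + -4.98*4 = -23.36
The first 5 terms are: [-3.44, -8.42, -13.4, -18.38, -23.36]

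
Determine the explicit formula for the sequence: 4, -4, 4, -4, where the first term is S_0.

Check ratios: -4 / 4 = -1.0
Common ratio r = -1.
First term a = 4.
Formula: S_i = 4 * (-1)^i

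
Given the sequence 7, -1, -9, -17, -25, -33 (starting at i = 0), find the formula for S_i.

Check differences: -1 - 7 = -8
-9 - -1 = -8
Common difference d = -8.
First term a = 7.
Formula: S_i = 7 - 8*i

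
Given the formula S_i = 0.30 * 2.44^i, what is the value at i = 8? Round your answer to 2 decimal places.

S_8 = 0.3 * 2.44^8 ≈ 0.3 * 1256.373 ≈ 376.91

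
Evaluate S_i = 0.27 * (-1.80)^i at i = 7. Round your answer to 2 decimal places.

S_7 = 0.27 * (-1.8)^7 ≈ 0.27 * -61.222 ≈ -16.53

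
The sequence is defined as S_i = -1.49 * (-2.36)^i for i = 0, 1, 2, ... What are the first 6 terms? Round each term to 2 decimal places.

This is a geometric sequence.
i=0: S_0 = -1.49 * (-2.36)^0 = -1.49
i=1: S_1 = -1.49 * (-2.36)^1 ≈ 3.52
i=2: S_2 = -1.49 * (-2.36)^2 ≈ -8.3
i=3: S_3 = -1.49 * (-2.36)^3 ≈ 19.58
i=4: S_4 = -1.49 * (-2.36)^4 ≈ -46.22
i=5: S_5 = -1.49 * (-2.36)^5 ≈ 109.08
The first 6 terms are: [-1.49, 3.52, -8.3, 19.58, -46.22, 109.08]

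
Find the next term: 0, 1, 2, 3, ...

Differences: 1 - 0 = 1
This is an arithmetic sequence with common difference d = 1.
Next term = 3 + 1 = 4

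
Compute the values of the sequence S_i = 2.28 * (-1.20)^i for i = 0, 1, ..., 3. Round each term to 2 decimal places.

This is a geometric sequence.
i=0: S_0 = 2.28 * (-1.2)^0 = 2.28
i=1: S_1 = 2.28 * (-1.2)^1 ≈ -2.74
i=2: S_2 = 2.28 * (-1.2)^2 ≈ 3.28
i=3: S_3 = 2.28 * (-1.2)^3 ≈ -3.94
The first 4 terms are: [2.28, -2.74, 3.28, -3.94]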